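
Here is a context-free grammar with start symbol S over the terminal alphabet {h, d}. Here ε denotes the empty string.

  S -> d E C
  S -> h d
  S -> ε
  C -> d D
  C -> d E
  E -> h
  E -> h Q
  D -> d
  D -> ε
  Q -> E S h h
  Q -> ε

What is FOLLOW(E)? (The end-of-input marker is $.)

FIRST(S): from S->d E C we get {d}; from S->h d we get {h}; from S->ε we get {ε}. So FIRST(S) = {ε, d, h}.
FIRST(C): from C->d D we get {d}; from C->d E we get {d}. So FIRST(C) = {d}.
FIRST(E): from E->h we get {h}; from E->h Q we get {h}. So FIRST(E) = {h}.
FIRST(D): from D->d we get {d}; from D->ε we get {ε}. So FIRST(D) = {ε, d}.
FIRST(Q): from Q->E S h h we get {h}; from Q->ε we get {ε}. So FIRST(Q) = {ε, h}.
FOLLOW(S) includes $ since S is the start symbol.
FOLLOW(S): in Q->E S h h, S is followed by h h with FIRST {h}. Thus FOLLOW(S) = {$, h}.
FOLLOW(C): in S->d E C, the suffix after C is empty, so FOLLOW(C) ⊇ FOLLOW(S) = {$, h}. Thus FOLLOW(C) = {$, h}.
FOLLOW(E): in S->d E C, E is followed by C with FIRST {d}; in C->d E, the suffix after E is empty, so FOLLOW(E) ⊇ FOLLOW(C) = {$, h}; in Q->E S h h, E is followed by S h h with FIRST {d, h}. Thus FOLLOW(E) = {$, d, h}.
FOLLOW(D): in C->d D, the suffix after D is empty, so FOLLOW(D) ⊇ FOLLOW(C) = {$, h}. Thus FOLLOW(D) = {$, h}.
FOLLOW(Q): in E->h Q, the suffix after Q is empty, so FOLLOW(Q) ⊇ FOLLOW(E) = {$, d, h}. Thus FOLLOW(Q) = {$, d, h}.

{$, d, h}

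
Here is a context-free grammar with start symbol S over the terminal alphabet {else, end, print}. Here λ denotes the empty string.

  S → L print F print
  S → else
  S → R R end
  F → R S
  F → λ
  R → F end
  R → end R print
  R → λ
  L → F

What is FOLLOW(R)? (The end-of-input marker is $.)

FIRST(S): from S→L print F print we get {else, end, print}; from S→else we get {else}; from S→R R end we get {else, end, print}. So FIRST(S) = {else, end, print}.
FIRST(F): from F→R S we get {else, end, print}; from F→λ we get {λ}. So FIRST(F) = {λ, else, end, print}.
FIRST(R): from R→F end we get {else, end, print}; from R→end R print we get {end}; from R→λ we get {λ}. So FIRST(R) = {λ, else, end, print}.
FIRST(L): from L→F we get {λ, else, end, print}. So FIRST(L) = {λ, else, end, print}.
FOLLOW(S) includes $ since S is the start symbol.
FOLLOW(R): in S→R R end (occurrence 1), R is followed by R end with FIRST {else, end, print}; in S→R R end (occurrence 2), R is followed by end with FIRST {end}; in F→R S, R is followed by S with FIRST {else, end, print}; in R→end R print, R is followed by print with FIRST {print}. Thus FOLLOW(R) = {else, end, print}.
FOLLOW(L): in S→L print F print, L is followed by print F print with FIRST {print}. Thus FOLLOW(L) = {print}.
FOLLOW(F): in S→L print F print, F is followed by print with FIRST {print}; in R→F end, F is followed by end with FIRST {end}; in L→F, the suffix after F is empty, so FOLLOW(F) ⊇ FOLLOW(L) = {print}. Thus FOLLOW(F) = {end, print}.
FOLLOW(S): in F→R S, the suffix after S is empty, so FOLLOW(S) ⊇ FOLLOW(F) = {end, print}. Thus FOLLOW(S) = {$, end, print}.

{else, end, print}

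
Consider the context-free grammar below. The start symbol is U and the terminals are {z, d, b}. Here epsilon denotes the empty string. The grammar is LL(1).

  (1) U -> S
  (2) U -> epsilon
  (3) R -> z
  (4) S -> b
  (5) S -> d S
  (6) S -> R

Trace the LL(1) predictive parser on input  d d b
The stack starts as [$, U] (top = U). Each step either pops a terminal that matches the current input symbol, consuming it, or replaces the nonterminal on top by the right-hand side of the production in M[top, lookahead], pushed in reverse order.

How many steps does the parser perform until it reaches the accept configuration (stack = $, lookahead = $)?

     Stack  Input    Action
  1  $ U    d d b $  expand U -> S
  2  $ S    d d b $  expand S -> d S
  3  $ S d  d d b $  match d
  4  $ S    d b $    expand S -> d S
  5  $ S d  d b $    match d
  6  $ S    b $      expand S -> b
  7  $ b    b $      match b
Accept reached after 7 steps.

7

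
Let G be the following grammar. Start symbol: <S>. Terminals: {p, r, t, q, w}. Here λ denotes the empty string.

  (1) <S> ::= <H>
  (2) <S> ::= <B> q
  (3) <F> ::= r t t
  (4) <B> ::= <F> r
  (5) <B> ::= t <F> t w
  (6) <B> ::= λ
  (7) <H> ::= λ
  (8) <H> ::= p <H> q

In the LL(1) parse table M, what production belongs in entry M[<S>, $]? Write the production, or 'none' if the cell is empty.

<S> ::= <H>

FIRST(<F>) = {r}
FIRST(<H>) = {λ, p}
FIRST(<B>) = {λ, r, t}  (via <F> r)
FIRST(<S>) = {λ, p, q, r, t}  (via <H>, <B> q)
FOLLOW(<S>) includes $ since <S> is the start symbol.
FOLLOW(<S>): <S> appears on no right-hand side. Thus FOLLOW(<S>) = {$}.
For <S> ::= <H>: FIRST(<H>) = {λ, p}, so it goes in M[<S>, t] for t ∈ {p}; since λ ∈ FIRST, also for every t ∈ FOLLOW(<S>) = {$}.
For <S> ::= <B> q: FIRST(<B> q) = {q, r, t}, so it goes in M[<S>, t] for t ∈ {q, r, t}.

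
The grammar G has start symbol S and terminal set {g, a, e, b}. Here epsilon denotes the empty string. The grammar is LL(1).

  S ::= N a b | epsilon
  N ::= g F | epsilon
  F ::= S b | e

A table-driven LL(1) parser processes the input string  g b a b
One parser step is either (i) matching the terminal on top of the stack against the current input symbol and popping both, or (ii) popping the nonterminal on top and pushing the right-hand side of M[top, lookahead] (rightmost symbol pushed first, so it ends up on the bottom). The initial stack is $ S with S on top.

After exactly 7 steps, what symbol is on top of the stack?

b

step 1: stack=$ S  input=g b a b $  — expand S ::= N a b
step 2: stack=$ b a N  input=g b a b $  — expand N ::= g F
step 3: stack=$ b a F g  input=g b a b $  — match g
step 4: stack=$ b a F  input=b a b $  — expand F ::= S b
step 5: stack=$ b a b S  input=b a b $  — expand S ::= epsilon
step 6: stack=$ b a b  input=b a b $  — match b
step 7: stack=$ b a  input=a b $  — match a
Stack after step 7: $ b (top = b).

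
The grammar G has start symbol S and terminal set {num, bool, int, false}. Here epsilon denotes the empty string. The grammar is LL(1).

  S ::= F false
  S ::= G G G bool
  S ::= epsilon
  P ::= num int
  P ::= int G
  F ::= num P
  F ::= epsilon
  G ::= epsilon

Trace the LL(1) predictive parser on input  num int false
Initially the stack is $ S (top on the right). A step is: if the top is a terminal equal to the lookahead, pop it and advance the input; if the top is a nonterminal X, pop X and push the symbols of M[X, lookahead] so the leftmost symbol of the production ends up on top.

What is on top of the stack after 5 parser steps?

G

     Stack          Input            Action
  1  $ S            num int false $  expand S ::= F false
  2  $ false F      num int false $  expand F ::= num P
  3  $ false P num  num int false $  match num
  4  $ false P      int false $      expand P ::= int G
  5  $ false G int  int false $      match int
Stack after step 5: $ false G (top = G).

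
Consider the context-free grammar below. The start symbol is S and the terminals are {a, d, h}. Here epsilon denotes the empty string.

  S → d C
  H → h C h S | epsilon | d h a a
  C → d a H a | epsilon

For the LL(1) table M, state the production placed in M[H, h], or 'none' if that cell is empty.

FIRST(S): from S→d C we get {d}. So FIRST(S) = {d}.
FIRST(H): from H→h C h S we get {h}; from H→epsilon we get {epsilon}; from H→d h a a we get {d}. So FIRST(H) = {epsilon, d, h}.
FIRST(C): from C→d a H a we get {d}; from C→epsilon we get {epsilon}. So FIRST(C) = {epsilon, d}.
FOLLOW(S) includes $ since S is the start symbol.
FOLLOW(H): in C→d a H a, H is followed by a with FIRST {a}. Thus FOLLOW(H) = {a}.
For H → h C h S: FIRST(h C h S) = {h}, so it goes in M[H, t] for t ∈ {h}.
For H → epsilon: FIRST(epsilon) = {epsilon}, so it goes in M[H, t] for t ∈ {}; since epsilon ∈ FIRST, also for every t ∈ FOLLOW(H) = {a}.
For H → d h a a: FIRST(d h a a) = {d}, so it goes in M[H, t] for t ∈ {d}.

H → h C h S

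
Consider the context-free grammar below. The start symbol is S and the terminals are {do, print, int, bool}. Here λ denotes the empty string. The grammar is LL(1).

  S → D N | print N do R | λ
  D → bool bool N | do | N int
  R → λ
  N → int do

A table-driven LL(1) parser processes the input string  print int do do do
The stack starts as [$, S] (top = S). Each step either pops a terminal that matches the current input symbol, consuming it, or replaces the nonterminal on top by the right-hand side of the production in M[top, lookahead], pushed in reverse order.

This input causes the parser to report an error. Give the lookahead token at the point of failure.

step 1: stack=$ S  input=print int do do do $  — expand S → print N do R
step 2: stack=$ R do N print  input=print int do do do $  — match print
step 3: stack=$ R do N  input=int do do do $  — expand N → int do
step 4: stack=$ R do do int  input=int do do do $  — match int
step 5: stack=$ R do do  input=do do do $  — match do
step 6: stack=$ R do  input=do do $  — match do
step 7: stack=$ R  input=do $  — error: M[R, do] is empty

do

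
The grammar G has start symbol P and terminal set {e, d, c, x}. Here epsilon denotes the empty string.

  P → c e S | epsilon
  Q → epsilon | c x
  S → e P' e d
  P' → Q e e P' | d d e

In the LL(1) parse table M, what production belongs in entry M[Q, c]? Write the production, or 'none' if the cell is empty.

FIRST(P): from P→c e S we get {c}; from P→epsilon we get {epsilon}. So FIRST(P) = {epsilon, c}.
FIRST(Q): from Q→epsilon we get {epsilon}; from Q→c x we get {c}. So FIRST(Q) = {epsilon, c}.
FIRST(S): from S→e P' e d we get {e}. So FIRST(S) = {e}.
FIRST(P'): from P'→Q e e P' we get {c, e}; from P'→d d e we get {d}. So FIRST(P') = {c, d, e}.
FOLLOW(P) includes $ since P is the start symbol.
FOLLOW(Q): in P'→Q e e P', Q is followed by e e P' with FIRST {e}. Thus FOLLOW(Q) = {e}.
For Q → epsilon: FIRST(epsilon) = {epsilon}, so it goes in M[Q, t] for t ∈ {}; since epsilon ∈ FIRST, also for every t ∈ FOLLOW(Q) = {e}.
For Q → c x: FIRST(c x) = {c}, so it goes in M[Q, t] for t ∈ {c}.

Q → c x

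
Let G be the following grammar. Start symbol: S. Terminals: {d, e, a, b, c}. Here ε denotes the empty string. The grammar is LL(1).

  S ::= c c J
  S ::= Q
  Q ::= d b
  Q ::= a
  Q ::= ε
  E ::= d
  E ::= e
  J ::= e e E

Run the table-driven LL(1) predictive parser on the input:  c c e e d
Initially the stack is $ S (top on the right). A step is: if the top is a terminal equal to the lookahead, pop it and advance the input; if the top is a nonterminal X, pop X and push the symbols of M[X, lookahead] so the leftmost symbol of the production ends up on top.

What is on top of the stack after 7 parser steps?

d

     Stack    Input        Action
  1  $ S      c c e e d $  expand S ::= c c J
  2  $ J c c  c c e e d $  match c
  3  $ J c    c e e d $    match c
  4  $ J      e e d $      expand J ::= e e E
  5  $ E e e  e e d $      match e
  6  $ E e    e d $        match e
  7  $ E      d $          expand E ::= d
Stack after step 7: $ d (top = d).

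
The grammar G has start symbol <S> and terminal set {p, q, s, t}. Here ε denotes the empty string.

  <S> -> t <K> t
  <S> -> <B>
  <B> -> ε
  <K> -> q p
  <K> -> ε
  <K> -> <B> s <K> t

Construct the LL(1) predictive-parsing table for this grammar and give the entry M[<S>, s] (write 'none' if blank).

FIRST(<B>): from <B>->ε we get {ε}. So FIRST(<B>) = {ε}.
FIRST(<S>): from <S>->t <K> t we get {t}; from <S>-><B> we get {ε}. So FIRST(<S>) = {ε, t}.
FIRST(<K>): from <K>->q p we get {q}; from <K>->ε we get {ε}; from <K>-><B> s <K> t we get {s}. So FIRST(<K>) = {ε, q, s}.
FOLLOW(<S>) includes $ since <S> is the start symbol.
FOLLOW(<S>): <S> appears on no right-hand side. Thus FOLLOW(<S>) = {$}.
For <S> -> t <K> t: FIRST(t <K> t) = {t}, so it goes in M[<S>, t] for t ∈ {t}.
For <S> -> <B>: FIRST(<B>) = {ε}, so it goes in M[<S>, t] for t ∈ {}; since ε ∈ FIRST, also for every t ∈ FOLLOW(<S>) = {$}.
None of these place a production in M[<S>, s].

none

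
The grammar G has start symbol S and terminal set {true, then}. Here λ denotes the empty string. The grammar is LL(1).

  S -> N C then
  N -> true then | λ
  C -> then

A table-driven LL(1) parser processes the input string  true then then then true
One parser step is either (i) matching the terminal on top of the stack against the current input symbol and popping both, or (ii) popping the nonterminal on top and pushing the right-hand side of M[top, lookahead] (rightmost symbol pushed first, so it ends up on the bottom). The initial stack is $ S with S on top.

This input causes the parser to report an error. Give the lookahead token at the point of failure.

true

step 1: stack=$ S  input=true then then then true $  — expand S -> N C then
step 2: stack=$ then C N  input=true then then then true $  — expand N -> true then
step 3: stack=$ then C then true  input=true then then then true $  — match true
step 4: stack=$ then C then  input=then then then true $  — match then
step 5: stack=$ then C  input=then then true $  — expand C -> then
step 6: stack=$ then then  input=then then true $  — match then
step 7: stack=$ then  input=then true $  — match then
step 8: stack=$  input=true $  — error: stack empty but input remains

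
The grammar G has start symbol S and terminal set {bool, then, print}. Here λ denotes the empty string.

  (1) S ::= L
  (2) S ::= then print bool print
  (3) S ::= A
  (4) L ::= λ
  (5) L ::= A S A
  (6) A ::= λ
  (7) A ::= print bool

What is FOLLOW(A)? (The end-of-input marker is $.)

FIRST(A) = {λ, print}
FIRST(S) = {λ, print, then}  (via L, A)
FIRST(L) = {λ, print, then}  (via A S A)
FOLLOW(S) includes $ since S is the start symbol.
FOLLOW(S): in L::=A S A, S is followed by A with FIRST {λ, print}; in L::=A S A, the suffix after S is nullable, so FOLLOW(S) ⊇ FOLLOW(L) = {$, print}. Thus FOLLOW(S) = {$, print}.
FOLLOW(L): in S::=L, the suffix after L is empty, so FOLLOW(L) ⊇ FOLLOW(S) = {$, print}. Thus FOLLOW(L) = {$, print}.
FOLLOW(A): in S::=A, the suffix after A is empty, so FOLLOW(A) ⊇ FOLLOW(S) = {$, print}; in L::=A S A (occurrence 1), A is followed by S A with FIRST {λ, print, then}; in L::=A S A (occurrence 1), the suffix after A is nullable, so FOLLOW(A) ⊇ FOLLOW(L) = {$, print}; in L::=A S A (occurrence 2), the suffix after A is empty, so FOLLOW(A) ⊇ FOLLOW(L) = {$, print}. Thus FOLLOW(A) = {$, print, then}.

{$, print, then}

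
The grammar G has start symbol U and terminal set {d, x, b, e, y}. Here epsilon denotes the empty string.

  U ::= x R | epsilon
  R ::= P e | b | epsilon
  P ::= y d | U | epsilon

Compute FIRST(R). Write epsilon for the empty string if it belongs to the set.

FIRST(U) = {epsilon, x}
FIRST(P) = {epsilon, x, y}  (via U)
FIRST(R) = {epsilon, b, e, x, y}  (via P e)

{epsilon, b, e, x, y}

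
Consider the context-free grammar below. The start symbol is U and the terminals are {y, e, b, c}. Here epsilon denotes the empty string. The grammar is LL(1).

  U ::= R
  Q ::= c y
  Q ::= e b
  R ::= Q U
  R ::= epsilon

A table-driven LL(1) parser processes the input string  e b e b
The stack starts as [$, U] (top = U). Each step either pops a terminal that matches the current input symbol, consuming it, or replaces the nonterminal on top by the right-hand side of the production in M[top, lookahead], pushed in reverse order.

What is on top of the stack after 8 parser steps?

step 1: stack=$ U  input=e b e b $  — expand U ::= R
step 2: stack=$ R  input=e b e b $  — expand R ::= Q U
step 3: stack=$ U Q  input=e b e b $  — expand Q ::= e b
step 4: stack=$ U b e  input=e b e b $  — match e
step 5: stack=$ U b  input=b e b $  — match b
step 6: stack=$ U  input=e b $  — expand U ::= R
step 7: stack=$ R  input=e b $  — expand R ::= Q U
step 8: stack=$ U Q  input=e b $  — expand Q ::= e b
Stack after step 8: $ U b e (top = e).

e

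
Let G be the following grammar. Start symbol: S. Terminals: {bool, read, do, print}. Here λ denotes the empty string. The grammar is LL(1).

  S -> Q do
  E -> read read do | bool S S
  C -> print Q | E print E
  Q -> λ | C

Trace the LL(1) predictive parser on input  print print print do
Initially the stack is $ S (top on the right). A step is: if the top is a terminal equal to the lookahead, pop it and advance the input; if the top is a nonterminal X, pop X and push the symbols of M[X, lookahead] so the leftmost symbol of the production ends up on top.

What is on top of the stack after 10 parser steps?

      Stack         Input                   Action
   1  $ S           print print print do $  expand S -> Q do
   2  $ do Q        print print print do $  expand Q -> C
   3  $ do C        print print print do $  expand C -> print Q
   4  $ do Q print  print print print do $  match print
   5  $ do Q        print print do $        expand Q -> C
   6  $ do C        print print do $        expand C -> print Q
   7  $ do Q print  print print do $        match print
   8  $ do Q        print do $              expand Q -> C
   9  $ do C        print do $              expand C -> print Q
  10  $ do Q print  print do $              match print
Stack after step 10: $ do Q (top = Q).

Q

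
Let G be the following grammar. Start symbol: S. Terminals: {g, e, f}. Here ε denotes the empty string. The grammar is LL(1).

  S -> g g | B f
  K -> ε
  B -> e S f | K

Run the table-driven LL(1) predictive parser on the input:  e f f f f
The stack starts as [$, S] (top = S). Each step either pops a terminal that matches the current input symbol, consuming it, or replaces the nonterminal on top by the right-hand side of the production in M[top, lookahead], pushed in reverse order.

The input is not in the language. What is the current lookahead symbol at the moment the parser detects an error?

f

step 1: stack=$ S  input=e f f f f $  — expand S -> B f
step 2: stack=$ f B  input=e f f f f $  — expand B -> e S f
step 3: stack=$ f f S e  input=e f f f f $  — match e
step 4: stack=$ f f S  input=f f f f $  — expand S -> B f
step 5: stack=$ f f f B  input=f f f f $  — expand B -> K
step 6: stack=$ f f f K  input=f f f f $  — expand K -> ε
step 7: stack=$ f f f  input=f f f f $  — match f
step 8: stack=$ f f  input=f f f $  — match f
step 9: stack=$ f  input=f f $  — match f
step 10: stack=$  input=f $  — error: stack empty but input remains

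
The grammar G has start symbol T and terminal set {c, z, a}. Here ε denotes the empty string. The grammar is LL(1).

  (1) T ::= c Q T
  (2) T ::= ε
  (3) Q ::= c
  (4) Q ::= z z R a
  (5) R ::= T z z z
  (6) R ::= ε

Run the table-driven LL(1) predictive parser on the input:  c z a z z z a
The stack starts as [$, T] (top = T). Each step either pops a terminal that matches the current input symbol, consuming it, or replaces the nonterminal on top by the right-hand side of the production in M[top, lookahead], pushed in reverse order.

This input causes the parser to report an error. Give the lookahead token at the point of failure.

a

step 1: stack=$ T  input=c z a z z z a $  — expand T ::= c Q T
step 2: stack=$ T Q c  input=c z a z z z a $  — match c
step 3: stack=$ T Q  input=z a z z z a $  — expand Q ::= z z R a
step 4: stack=$ T a R z z  input=z a z z z a $  — match z
step 5: stack=$ T a R z  input=a z z z a $  — error: top is terminal z but lookahead is a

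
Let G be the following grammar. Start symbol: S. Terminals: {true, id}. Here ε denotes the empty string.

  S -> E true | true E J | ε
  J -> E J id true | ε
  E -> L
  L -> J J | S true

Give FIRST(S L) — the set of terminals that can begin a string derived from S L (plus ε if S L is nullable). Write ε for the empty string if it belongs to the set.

{ε, id, true}

FIRST(S) = {ε, id, true}  (via E true)
FIRST(J) = {ε, id, true}  (via E J id true)
FIRST(L) = {ε, id, true}  (via J J, S true)
FIRST(E) = {ε, id, true}  (via L)
FIRST(S L): take FIRST of each symbol in turn, carrying on past any symbol whose FIRST contains ε; result {ε, id, true}.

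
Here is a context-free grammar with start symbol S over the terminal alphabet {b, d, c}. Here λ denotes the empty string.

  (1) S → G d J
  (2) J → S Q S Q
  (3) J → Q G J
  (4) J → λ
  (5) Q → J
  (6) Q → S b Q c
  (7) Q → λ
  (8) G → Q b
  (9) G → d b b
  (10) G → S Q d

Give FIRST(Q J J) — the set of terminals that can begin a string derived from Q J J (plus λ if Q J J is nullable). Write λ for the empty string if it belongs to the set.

{λ, b, d}

FIRST(S): from S→G d J we get {b, d}. So FIRST(S) = {b, d}.
FIRST(J): from J→S Q S Q we get {b, d}; from J→Q G J we get {b, d}; from J→λ we get {λ}. So FIRST(J) = {λ, b, d}.
FIRST(Q): from Q→J we get {λ, b, d}; from Q→S b Q c we get {b, d}; from Q→λ we get {λ}. So FIRST(Q) = {λ, b, d}.
FIRST(G): from G→Q b we get {b, d}; from G→d b b we get {d}; from G→S Q d we get {b, d}. So FIRST(G) = {b, d}.
FIRST(Q J J): take FIRST of each symbol in turn, carrying on past any symbol whose FIRST contains λ; result {λ, b, d}.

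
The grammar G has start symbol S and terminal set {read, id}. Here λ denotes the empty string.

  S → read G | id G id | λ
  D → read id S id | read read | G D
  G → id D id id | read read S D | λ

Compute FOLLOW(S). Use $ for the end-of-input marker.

FIRST(S): from S→read G we get {read}; from S→id G id we get {id}; from S→λ we get {λ}. So FIRST(S) = {λ, id, read}.
FIRST(G): from G→id D id id we get {id}; from G→read read S D we get {read}; from G→λ we get {λ}. So FIRST(G) = {λ, id, read}.
FIRST(D): from D→read id S id we get {read}; from D→read read we get {read}; from D→G D we get {id, read}. So FIRST(D) = {id, read}.
FOLLOW(S) includes $ since S is the start symbol.
FOLLOW(S): in D→read id S id, S is followed by id with FIRST {id}; in G→read read S D, S is followed by D with FIRST {id, read}. Thus FOLLOW(S) = {$, id, read}.
FOLLOW(G): in S→read G, the suffix after G is empty, so FOLLOW(G) ⊇ FOLLOW(S) = {$, id, read}; in S→id G id, G is followed by id with FIRST {id}; in D→G D, G is followed by D with FIRST {id, read}. Thus FOLLOW(G) = {$, id, read}.
FOLLOW(D): in D→G D, the suffix after D is empty (adds nothing new); in G→id D id id, D is followed by id id with FIRST {id}; in G→read read S D, the suffix after D is empty, so FOLLOW(D) ⊇ FOLLOW(G) = {$, id, read}. Thus FOLLOW(D) = {$, id, read}.

{$, id, read}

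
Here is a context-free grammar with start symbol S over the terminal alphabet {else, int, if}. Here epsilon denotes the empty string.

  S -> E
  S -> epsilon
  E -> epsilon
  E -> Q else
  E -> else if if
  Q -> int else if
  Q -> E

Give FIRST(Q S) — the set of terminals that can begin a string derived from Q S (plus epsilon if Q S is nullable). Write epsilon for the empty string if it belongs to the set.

FIRST(S) = {epsilon, else, int}  (via E)
FIRST(E) = {epsilon, else, int}  (via Q else)
FIRST(Q) = {epsilon, else, int}  (via E)
FIRST(Q S): take FIRST of each symbol in turn, carrying on past any symbol whose FIRST contains epsilon; result {epsilon, else, int}.

{epsilon, else, int}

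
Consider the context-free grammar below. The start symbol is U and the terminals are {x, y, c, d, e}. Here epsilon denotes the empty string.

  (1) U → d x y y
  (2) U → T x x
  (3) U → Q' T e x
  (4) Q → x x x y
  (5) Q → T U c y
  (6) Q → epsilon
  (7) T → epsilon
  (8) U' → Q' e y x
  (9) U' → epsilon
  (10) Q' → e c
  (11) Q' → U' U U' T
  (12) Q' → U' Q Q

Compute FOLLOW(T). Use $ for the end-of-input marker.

FIRST(T): from T→epsilon we get {epsilon}. So FIRST(T) = {epsilon}.
FIRST(U): from U→d x y y we get {d}; from U→T x x we get {x}; from U→Q' T e x we get {d, e, x}. So FIRST(U) = {d, e, x}.
FIRST(Q): from Q→x x x y we get {x}; from Q→T U c y we get {d, e, x}; from Q→epsilon we get {epsilon}. So FIRST(Q) = {epsilon, d, e, x}.
FIRST(U'): from U'→Q' e y x we get {d, e, x}; from U'→epsilon we get {epsilon}. So FIRST(U') = {epsilon, d, e, x}.
FIRST(Q'): from Q'→e c we get {e}; from Q'→U' U U' T we get {d, e, x}; from Q'→U' Q Q we get {epsilon, d, e, x}. So FIRST(Q') = {epsilon, d, e, x}.
FOLLOW(U) includes $ since U is the start symbol.
FOLLOW(Q'): in U→Q' T e x, Q' is followed by T e x with FIRST {e}; in U'→Q' e y x, Q' is followed by e y x with FIRST {e}. Thus FOLLOW(Q') = {e}.
FOLLOW(U): in Q→T U c y, U is followed by c y with FIRST {c}; in Q'→U' U U' T, U is followed by U' T with FIRST {epsilon, d, e, x}; in Q'→U' U U' T, the suffix after U is nullable, so FOLLOW(U) ⊇ FOLLOW(Q') = {e}. Thus FOLLOW(U) = {$, c, d, e, x}.
FOLLOW(Q): in Q'→U' Q Q (occurrence 1), Q is followed by Q with FIRST {epsilon, d, e, x}; in Q'→U' Q Q (occurrence 1), the suffix after Q is nullable, so FOLLOW(Q) ⊇ FOLLOW(Q') = {e}; in Q'→U' Q Q (occurrence 2), the suffix after Q is empty, so FOLLOW(Q) ⊇ FOLLOW(Q') = {e}. Thus FOLLOW(Q) = {d, e, x}.
FOLLOW(T): in U→T x x, T is followed by x x with FIRST {x}; in U→Q' T e x, T is followed by e x with FIRST {e}; in Q→T U c y, T is followed by U c y with FIRST {d, e, x}; in Q'→U' U U' T, the suffix after T is empty, so FOLLOW(T) ⊇ FOLLOW(Q') = {e}. Thus FOLLOW(T) = {d, e, x}.
FOLLOW(U'): in Q'→U' U U' T (occurrence 1), U' is followed by U U' T with FIRST {d, e, x}; in Q'→U' U U' T (occurrence 2), U' is followed by T with FIRST {epsilon}; in Q'→U' U U' T (occurrence 2), the suffix after U' is nullable, so FOLLOW(U') ⊇ FOLLOW(Q') = {e}; in Q'→U' Q Q, U' is followed by Q Q with FIRST {epsilon, d, e, x}; in Q'→U' Q Q, the suffix after U' is nullable, so FOLLOW(U') ⊇ FOLLOW(Q') = {e}. Thus FOLLOW(U') = {d, e, x}.

{d, e, x}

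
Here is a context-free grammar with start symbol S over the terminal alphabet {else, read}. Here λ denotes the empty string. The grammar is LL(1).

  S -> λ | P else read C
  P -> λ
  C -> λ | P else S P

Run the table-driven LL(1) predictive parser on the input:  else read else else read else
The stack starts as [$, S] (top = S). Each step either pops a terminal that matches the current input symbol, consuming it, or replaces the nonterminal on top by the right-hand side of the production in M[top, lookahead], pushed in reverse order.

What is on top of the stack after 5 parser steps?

P

step 1: stack=$ S  input=else read else else read else $  — expand S -> P else read C
step 2: stack=$ C read else P  input=else read else else read else $  — expand P -> λ
step 3: stack=$ C read else  input=else read else else read else $  — match else
step 4: stack=$ C read  input=read else else read else $  — match read
step 5: stack=$ C  input=else else read else $  — expand C -> P else S P
Stack after step 5: $ P S else P (top = P).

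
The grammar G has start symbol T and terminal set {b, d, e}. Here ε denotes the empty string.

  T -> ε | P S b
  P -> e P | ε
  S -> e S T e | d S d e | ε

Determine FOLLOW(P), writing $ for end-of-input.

FIRST(P): from P->e P we get {e}; from P->ε we get {ε}. So FIRST(P) = {ε, e}.
FIRST(S): from S->e S T e we get {e}; from S->d S d e we get {d}; from S->ε we get {ε}. So FIRST(S) = {ε, d, e}.
FIRST(T): from T->ε we get {ε}; from T->P S b we get {b, d, e}. So FIRST(T) = {ε, b, d, e}.
FOLLOW(T) includes $ since T is the start symbol.
FOLLOW(T): in S->e S T e, T is followed by e with FIRST {e}. Thus FOLLOW(T) = {$, e}.
FOLLOW(P): in T->P S b, P is followed by S b with FIRST {b, d, e}; in P->e P, the suffix after P is empty (adds nothing new). Thus FOLLOW(P) = {b, d, e}.
FOLLOW(S): in T->P S b, S is followed by b with FIRST {b}; in S->e S T e, S is followed by T e with FIRST {b, d, e}; in S->d S d e, S is followed by d e with FIRST {d}. Thus FOLLOW(S) = {b, d, e}.

{b, d, e}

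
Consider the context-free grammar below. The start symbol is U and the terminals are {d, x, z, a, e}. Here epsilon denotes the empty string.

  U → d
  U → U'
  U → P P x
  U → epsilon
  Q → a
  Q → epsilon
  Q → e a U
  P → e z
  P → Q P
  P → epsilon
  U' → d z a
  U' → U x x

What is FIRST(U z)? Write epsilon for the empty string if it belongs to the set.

{a, d, e, x, z}

FIRST(Q) = {epsilon, a, e}
FIRST(P) = {epsilon, a, e}  (via Q P)
FIRST(U) = {epsilon, a, d, e, x}  (via U', P P x)
FIRST(U') = {a, d, e, x}  (via U x x)
FIRST(U z): take FIRST of each symbol in turn, carrying on past any symbol whose FIRST contains epsilon; result {a, d, e, x, z}.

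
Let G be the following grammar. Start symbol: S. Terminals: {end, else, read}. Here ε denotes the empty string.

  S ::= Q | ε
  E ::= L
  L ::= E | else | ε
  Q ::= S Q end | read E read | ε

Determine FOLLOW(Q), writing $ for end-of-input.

FIRST(S): from S::=Q we get {ε, end, read}; from S::=ε we get {ε}. So FIRST(S) = {ε, end, read}.
FIRST(Q): from Q::=S Q end we get {end, read}; from Q::=read E read we get {read}; from Q::=ε we get {ε}. So FIRST(Q) = {ε, end, read}.
FIRST(E): from E::=L we get {ε, else}. So FIRST(E) = {ε, else}.
FIRST(L): from L::=E we get {ε, else}; from L::=else we get {else}; from L::=ε we get {ε}. So FIRST(L) = {ε, else}.
FOLLOW(S) includes $ since S is the start symbol.
FOLLOW(S): in Q::=S Q end, S is followed by Q end with FIRST {end, read}. Thus FOLLOW(S) = {$, end, read}.
FOLLOW(Q): in S::=Q, the suffix after Q is empty, so FOLLOW(Q) ⊇ FOLLOW(S) = {$, end, read}; in Q::=S Q end, Q is followed by end with FIRST {end}. Thus FOLLOW(Q) = {$, end, read}.
FOLLOW(E): in L::=E, the suffix after E is empty, so FOLLOW(E) ⊇ FOLLOW(L) = {read}; in Q::=read E read, E is followed by read with FIRST {read}. Thus FOLLOW(E) = {read}.
FOLLOW(L): in E::=L, the suffix after L is empty, so FOLLOW(L) ⊇ FOLLOW(E) = {read}. Thus FOLLOW(L) = {read}.

{$, end, read}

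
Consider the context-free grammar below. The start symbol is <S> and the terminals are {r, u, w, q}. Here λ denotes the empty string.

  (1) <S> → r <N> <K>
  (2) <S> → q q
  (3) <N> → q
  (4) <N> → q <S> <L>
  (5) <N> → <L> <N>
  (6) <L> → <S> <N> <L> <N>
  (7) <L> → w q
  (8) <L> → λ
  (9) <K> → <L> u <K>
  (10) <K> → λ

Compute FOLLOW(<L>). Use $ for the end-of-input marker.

{$, q, r, u, w}

FIRST(<S>): from <S>→r <N> <K> we get {r}; from <S>→q q we get {q}. So FIRST(<S>) = {q, r}.
FIRST(<L>): from <L>→<S> <N> <L> <N> we get {q, r}; from <L>→w q we get {w}; from <L>→λ we get {λ}. So FIRST(<L>) = {λ, q, r, w}.
FIRST(<N>): from <N>→q we get {q}; from <N>→q <S> <L> we get {q}; from <N>→<L> <N> we get {q, r, w}. So FIRST(<N>) = {q, r, w}.
FIRST(<K>): from <K>→<L> u <K> we get {q, r, u, w}; from <K>→λ we get {λ}. So FIRST(<K>) = {λ, q, r, u, w}.
FOLLOW(<S>) includes $ since <S> is the start symbol.
FOLLOW(<S>): in <N>→q <S> <L>, <S> is followed by <L> with FIRST {λ, q, r, w}; in <N>→q <S> <L>, the suffix after <S> is nullable, so FOLLOW(<S>) ⊇ FOLLOW(<N>) = {$, q, r, u, w}; in <L>→<S> <N> <L> <N>, <S> is followed by <N> <L> <N> with FIRST {q, r, w}. Thus FOLLOW(<S>) = {$, q, r, u, w}.
FOLLOW(<K>): in <S>→r <N> <K>, the suffix after <K> is empty, so FOLLOW(<K>) ⊇ FOLLOW(<S>) = {$, q, r, u, w}; in <K>→<L> u <K>, the suffix after <K> is empty (adds nothing new). Thus FOLLOW(<K>) = {$, q, r, u, w}.
FOLLOW(<N>): in <S>→r <N> <K>, <N> is followed by <K> with FIRST {λ, q, r, u, w}; in <S>→r <N> <K>, the suffix after <N> is nullable, so FOLLOW(<N>) ⊇ FOLLOW(<S>) = {$, q, r, u, w}; in <N>→<L> <N>, the suffix after <N> is empty (adds nothing new); in <L>→<S> <N> <L> <N> (occurrence 1), <N> is followed by <L> <N> with FIRST {q, r, w}; in <L>→<S> <N> <L> <N> (occurrence 2), the suffix after <N> is empty, so FOLLOW(<N>) ⊇ FOLLOW(<L>) = {$, q, r, u, w}. Thus FOLLOW(<N>) = {$, q, r, u, w}.
FOLLOW(<L>): in <N>→q <S> <L>, the suffix after <L> is empty, so FOLLOW(<L>) ⊇ FOLLOW(<N>) = {$, q, r, u, w}; in <N>→<L> <N>, <L> is followed by <N> with FIRST {q, r, w}; in <L>→<S> <N> <L> <N>, <L> is followed by <N> with FIRST {q, r, w}; in <K>→<L> u <K>, <L> is followed by u <K> with FIRST {u}. Thus FOLLOW(<L>) = {$, q, r, u, w}.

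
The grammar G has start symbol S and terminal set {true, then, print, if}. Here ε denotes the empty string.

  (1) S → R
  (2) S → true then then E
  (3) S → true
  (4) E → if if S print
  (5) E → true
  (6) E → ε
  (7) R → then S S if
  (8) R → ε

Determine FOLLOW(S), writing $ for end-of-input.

{$, if, print, then, true}

FIRST(E) = {ε, if, true}
FIRST(R) = {ε, then}
FIRST(S) = {ε, then, true}  (via R)
FOLLOW(S) includes $ since S is the start symbol.
FOLLOW(S): in E→if if S print, S is followed by print with FIRST {print}; in R→then S S if (occurrence 1), S is followed by S if with FIRST {if, then, true}; in R→then S S if (occurrence 2), S is followed by if with FIRST {if}. Thus FOLLOW(S) = {$, if, print, then, true}.
FOLLOW(E): in S→true then then E, the suffix after E is empty, so FOLLOW(E) ⊇ FOLLOW(S) = {$, if, print, then, true}. Thus FOLLOW(E) = {$, if, print, then, true}.
FOLLOW(R): in S→R, the suffix after R is empty, so FOLLOW(R) ⊇ FOLLOW(S) = {$, if, print, then, true}. Thus FOLLOW(R) = {$, if, print, then, true}.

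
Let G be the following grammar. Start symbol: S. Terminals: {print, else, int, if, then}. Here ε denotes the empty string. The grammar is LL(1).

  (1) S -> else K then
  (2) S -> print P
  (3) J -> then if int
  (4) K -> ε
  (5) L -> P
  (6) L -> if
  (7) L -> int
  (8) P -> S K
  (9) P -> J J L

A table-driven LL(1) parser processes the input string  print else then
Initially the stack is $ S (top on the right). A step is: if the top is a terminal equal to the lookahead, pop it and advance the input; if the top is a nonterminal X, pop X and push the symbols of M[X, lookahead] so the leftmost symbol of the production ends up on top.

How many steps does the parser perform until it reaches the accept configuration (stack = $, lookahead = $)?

8

     Stack            Input              Action
  1  $ S              print else then $  expand S -> print P
  2  $ P print        print else then $  match print
  3  $ P              else then $        expand P -> S K
  4  $ K S            else then $        expand S -> else K then
  5  $ K then K else  else then $        match else
  6  $ K then K       then $             expand K -> ε
  7  $ K then         then $             match then
  8  $ K              $                  expand K -> ε
Accept reached after 8 steps.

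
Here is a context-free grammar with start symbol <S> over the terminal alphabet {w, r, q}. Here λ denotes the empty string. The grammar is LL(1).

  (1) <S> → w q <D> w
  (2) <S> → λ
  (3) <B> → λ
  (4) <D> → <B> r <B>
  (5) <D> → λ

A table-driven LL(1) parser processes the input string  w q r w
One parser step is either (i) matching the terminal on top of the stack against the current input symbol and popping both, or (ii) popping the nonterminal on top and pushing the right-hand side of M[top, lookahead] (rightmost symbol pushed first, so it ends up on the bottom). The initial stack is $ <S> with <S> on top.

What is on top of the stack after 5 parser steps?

r

step 1: stack=$ <S>  input=w q r w $  — expand <S> → w q <D> w
step 2: stack=$ w <D> q w  input=w q r w $  — match w
step 3: stack=$ w <D> q  input=q r w $  — match q
step 4: stack=$ w <D>  input=r w $  — expand <D> → <B> r <B>
step 5: stack=$ w <B> r <B>  input=r w $  — expand <B> → λ
Stack after step 5: $ w <B> r (top = r).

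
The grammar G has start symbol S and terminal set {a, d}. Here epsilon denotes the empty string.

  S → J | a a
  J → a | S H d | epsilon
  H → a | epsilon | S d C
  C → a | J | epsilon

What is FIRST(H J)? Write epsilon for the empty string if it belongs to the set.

FIRST(S): from S→J we get {epsilon, a, d}; from S→a a we get {a}. So FIRST(S) = {epsilon, a, d}.
FIRST(H): from H→a we get {a}; from H→epsilon we get {epsilon}; from H→S d C we get {a, d}. So FIRST(H) = {epsilon, a, d}.
FIRST(J): from J→a we get {a}; from J→S H d we get {a, d}; from J→epsilon we get {epsilon}. So FIRST(J) = {epsilon, a, d}.
FIRST(C): from C→a we get {a}; from C→J we get {epsilon, a, d}; from C→epsilon we get {epsilon}. So FIRST(C) = {epsilon, a, d}.
FIRST(H J): take FIRST of each symbol in turn, carrying on past any symbol whose FIRST contains epsilon; result {epsilon, a, d}.

{epsilon, a, d}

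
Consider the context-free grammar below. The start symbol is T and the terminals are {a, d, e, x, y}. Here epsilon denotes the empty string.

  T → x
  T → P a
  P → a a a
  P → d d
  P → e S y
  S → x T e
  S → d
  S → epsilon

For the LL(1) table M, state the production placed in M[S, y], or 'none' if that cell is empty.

S → epsilon

FIRST(P) = {a, d, e}
FIRST(S) = {epsilon, d, x}
FIRST(T) = {a, d, e, x}  (via P a)
FOLLOW(T) includes $ since T is the start symbol.
FOLLOW(S): in P→e S y, S is followed by y with FIRST {y}. Thus FOLLOW(S) = {y}.
For S → x T e: FIRST(x T e) = {x}, so it goes in M[S, t] for t ∈ {x}.
For S → d: FIRST(d) = {d}, so it goes in M[S, t] for t ∈ {d}.
For S → epsilon: FIRST(epsilon) = {epsilon}, so it goes in M[S, t] for t ∈ {}; since epsilon ∈ FIRST, also for every t ∈ FOLLOW(S) = {y}.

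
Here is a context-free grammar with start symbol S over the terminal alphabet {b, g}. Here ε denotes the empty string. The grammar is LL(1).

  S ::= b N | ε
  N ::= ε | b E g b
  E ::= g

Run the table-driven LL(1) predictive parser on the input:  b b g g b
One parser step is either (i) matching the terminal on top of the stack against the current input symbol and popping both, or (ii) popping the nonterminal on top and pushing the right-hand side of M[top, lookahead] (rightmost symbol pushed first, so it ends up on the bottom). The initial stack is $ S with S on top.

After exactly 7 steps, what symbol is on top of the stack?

step 1: stack=$ S  input=b b g g b $  — expand S ::= b N
step 2: stack=$ N b  input=b b g g b $  — match b
step 3: stack=$ N  input=b g g b $  — expand N ::= b E g b
step 4: stack=$ b g E b  input=b g g b $  — match b
step 5: stack=$ b g E  input=g g b $  — expand E ::= g
step 6: stack=$ b g g  input=g g b $  — match g
step 7: stack=$ b g  input=g b $  — match g
Stack after step 7: $ b (top = b).

b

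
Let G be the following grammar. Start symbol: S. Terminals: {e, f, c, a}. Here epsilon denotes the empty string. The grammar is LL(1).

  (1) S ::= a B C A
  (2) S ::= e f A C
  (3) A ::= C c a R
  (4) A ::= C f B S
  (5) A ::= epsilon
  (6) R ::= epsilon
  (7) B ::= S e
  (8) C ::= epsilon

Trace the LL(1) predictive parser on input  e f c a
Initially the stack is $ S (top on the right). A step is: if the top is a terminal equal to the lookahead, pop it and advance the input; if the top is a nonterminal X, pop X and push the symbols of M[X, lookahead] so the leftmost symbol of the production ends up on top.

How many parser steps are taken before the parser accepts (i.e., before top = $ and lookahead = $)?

step 1: stack=$ S  input=e f c a $  — expand S ::= e f A C
step 2: stack=$ C A f e  input=e f c a $  — match e
step 3: stack=$ C A f  input=f c a $  — match f
step 4: stack=$ C A  input=c a $  — expand A ::= C c a R
step 5: stack=$ C R a c C  input=c a $  — expand C ::= epsilon
step 6: stack=$ C R a c  input=c a $  — match c
step 7: stack=$ C R a  input=a $  — match a
step 8: stack=$ C R  input=$  — expand R ::= epsilon
step 9: stack=$ C  input=$  — expand C ::= epsilon
Accept reached after 9 steps.

9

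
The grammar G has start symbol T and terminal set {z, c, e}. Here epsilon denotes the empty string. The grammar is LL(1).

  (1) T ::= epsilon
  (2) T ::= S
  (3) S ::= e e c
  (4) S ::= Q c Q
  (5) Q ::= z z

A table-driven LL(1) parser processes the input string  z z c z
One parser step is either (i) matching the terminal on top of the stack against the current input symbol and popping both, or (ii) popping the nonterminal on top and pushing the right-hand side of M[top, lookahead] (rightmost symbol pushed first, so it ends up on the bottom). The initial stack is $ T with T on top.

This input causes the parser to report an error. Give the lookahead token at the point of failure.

     Stack      Input      Action
  1  $ T        z z c z $  expand T ::= S
  2  $ S        z z c z $  expand S ::= Q c Q
  3  $ Q c Q    z z c z $  expand Q ::= z z
  4  $ Q c z z  z z c z $  match z
  5  $ Q c z    z c z $    match z
  6  $ Q c      c z $      match c
  7  $ Q        z $        expand Q ::= z z
  8  $ z z      z $        match z
  9  $ z        $          error: top is terminal z but lookahead is $

$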